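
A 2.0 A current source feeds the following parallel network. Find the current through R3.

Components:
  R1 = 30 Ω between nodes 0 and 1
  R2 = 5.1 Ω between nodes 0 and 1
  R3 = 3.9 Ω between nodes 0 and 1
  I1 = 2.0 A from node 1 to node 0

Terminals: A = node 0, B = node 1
All resistors sit directly between nodes 0 and 1, so they are in parallel and share one voltage V; the full source current 2 A splits among them.
1/R_par = 1/30 + 1/5.1 + 1/3.9 = 0.4858 S  =>  R_par = 2.058 Ω
V = I × R_par = 2 × 2.058 = 4.117 V
I_R3 = V/R3 = 4.117/3.9 = 1.056 A

Final answer: 1.056 A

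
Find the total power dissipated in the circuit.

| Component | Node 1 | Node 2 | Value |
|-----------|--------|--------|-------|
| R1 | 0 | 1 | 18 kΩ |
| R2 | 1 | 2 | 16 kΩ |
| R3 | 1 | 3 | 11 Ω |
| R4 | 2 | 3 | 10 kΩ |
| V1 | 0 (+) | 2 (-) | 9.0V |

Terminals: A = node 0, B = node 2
Nodal analysis, taking node 2 as the 0 V reference.
Source V1 fixes V_0 = 9 V.
KCL at each unknown node (sum of currents leaving = 0; resistances in Ω):
  Node 1: (V_1 - 9)/18000 + (V_1 - 0)/16000 + (V_1 - V_3)/11 = 0
  Node 3: (V_3 - V_1)/11 + (V_3 - 0)/10000 = 0
Collecting terms (coefficients in siemens):
  0.09103·V_1 - 0.09091·V_3 = 0.0005
  0.09101·V_3 - 0.09091·V_1 = 0
Determinant D = (0.09103)(0.09101) - (-0.09091)(-0.09091) = 0.00001984
V_1 = [(0.0005)(0.09101) - (-0.09091)(0)]/D = 2.294 V
V_3 = [(0.09103)(0) - (0.0005)(-0.09091)]/D = 2.292 V
Power in each resistor, P = (ΔV)²/R:
  P_R1 = (9 - 2.294)²/18000 = 0.002498 W
  P_R2 = (2.294 - 0)²/16000 = 0.0003289 W
  P_R3 = (2.294 - 2.292)²/11 = 0.0000005777 W
  P_R4 = (0 - 2.292)²/10000 = 0.0005252 W
P_total = P_R1 + P_R2 + P_R3 + P_R4 = 0.003353 W

Final answer: 0.003353 W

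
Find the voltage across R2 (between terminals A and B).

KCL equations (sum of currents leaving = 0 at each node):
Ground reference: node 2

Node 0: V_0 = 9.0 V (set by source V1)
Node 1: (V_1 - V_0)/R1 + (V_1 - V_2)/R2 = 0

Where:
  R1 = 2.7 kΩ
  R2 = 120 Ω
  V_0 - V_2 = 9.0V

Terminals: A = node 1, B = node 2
R1 and R2 are in series across V1 (node 0 → node 1 → node 2), and the output A–B is taken across R2, so this is a voltage divider.
Series current: I = V1/(R1 + R2) = 9/(2700 + 120) = 9/2820 = 0.003191 A
V_R2 = I × R2 = V1 × R2/(R1 + R2) = 9 × 120/2820 = 0.383 V

Final answer: 0.383 V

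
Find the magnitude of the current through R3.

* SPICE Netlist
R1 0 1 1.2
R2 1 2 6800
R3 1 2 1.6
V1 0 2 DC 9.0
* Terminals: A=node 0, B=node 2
Nodal analysis, taking node 2 as the 0 V reference.
Source V1 fixes V_0 = 9 V.
KCL at each unknown node (sum of currents leaving = 0; resistances in Ω):
  Node 1: (V_1 - 9)/1.2 + (V_1 - 0)/6800 + (V_1 - 0)/1.6 = 0
Collecting terms: 1.458 × V_1 = 7.5  =>  V_1 = 5.142 V
I_R3 = (V_1 - V_2)/R3 = (5.142 - 0)/1.6 = 3.214 A
|I_R3| = 3.214 A

Final answer: |I_R3| = 3.214 A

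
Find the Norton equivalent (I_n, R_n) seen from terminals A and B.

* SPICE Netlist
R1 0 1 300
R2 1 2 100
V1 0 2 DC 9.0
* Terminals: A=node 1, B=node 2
Find the Thévenin equivalent first; then I_n = V_th/R_th and R_n = R_th.
Step 1 — V_th is the open-circuit voltage V_A - V_B (nothing connected across the terminals).
Nodal analysis, taking node 2 as the 0 V reference.
Source V1 fixes V_0 = 9 V.
KCL at each unknown node (sum of currents leaving = 0; resistances in Ω):
  Node 1: (V_1 - 9)/300 + (V_1 - 0)/100 = 0
Collecting terms: 0.01333 × V_1 = 0.03  =>  V_1 = 2.25 V
V_th = V_1 - V_2 = 2.25 - 0 = 2.25 V
Step 2 — R_th: zero the source — replace V1 by a short circuit (node 2 merges into node 0) — and find the resistance seen between A (node 1) and B (node 0).
Reduce the network between node 1 (A) and node 0 (B) by series/parallel combination:
  Rp1 = R1 ‖ R2 (parallel, both between nodes 0 and 1) = 1/(1/300 + 1/100) = 75 Ω
R_th = 75 Ω
I_n = V_th/R_th = 2.25/75 = 0.03 A, and R_n = R_th = 75 Ω

Final answer: I_n = 0.03 A, R_n = 75 Ω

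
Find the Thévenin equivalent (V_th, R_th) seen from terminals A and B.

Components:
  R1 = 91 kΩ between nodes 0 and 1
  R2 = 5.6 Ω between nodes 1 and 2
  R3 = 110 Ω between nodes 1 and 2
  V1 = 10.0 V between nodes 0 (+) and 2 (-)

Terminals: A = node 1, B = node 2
Step 1 — V_th is the open-circuit voltage V_A - V_B (nothing connected across the terminals).
Nodal analysis, taking node 2 as the 0 V reference.
Source V1 fixes V_0 = 10 V.
KCL at each unknown node (sum of currents leaving = 0; resistances in Ω):
  Node 1: (V_1 - 10)/91000 + (V_1 - 0)/5.6 + (V_1 - 0)/110 = 0
Collecting terms: 0.1877 × V_1 = 0.0001099  =>  V_1 = 0.0005855 V
V_th = V_1 - V_2 = 0.0005855 - 0 = 0.0005855 V
Step 2 — R_th: zero the source — replace V1 by a short circuit (node 2 merges into node 0) — and find the resistance seen between A (node 1) and B (node 0).
Reduce the network between node 1 (A) and node 0 (B) by series/parallel combination:
  Rp1 = R1 ‖ R2 ‖ R3 (parallel, all between nodes 0 and 1) = 1/(1/91000 + 1/5.6 + 1/110) = 5.328 Ω
R_th = 5.328 Ω

Final answer: V_th = 0.0005855 V, R_th = 5.328 Ω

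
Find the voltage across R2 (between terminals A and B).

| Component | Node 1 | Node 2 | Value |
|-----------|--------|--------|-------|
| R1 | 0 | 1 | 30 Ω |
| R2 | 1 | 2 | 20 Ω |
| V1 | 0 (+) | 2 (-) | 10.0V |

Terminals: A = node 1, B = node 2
R1 and R2 are in series across V1 (node 0 → node 1 → node 2), and the output A–B is taken across R2, so this is a voltage divider.
Series current: I = V1/(R1 + R2) = 10/(30 + 20) = 10/50 = 0.2 A
V_R2 = I × R2 = V1 × R2/(R1 + R2) = 10 × 20/50 = 4 V

Final answer: 4 V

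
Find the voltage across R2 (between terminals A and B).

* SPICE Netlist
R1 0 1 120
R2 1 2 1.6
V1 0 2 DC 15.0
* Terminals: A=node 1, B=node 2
R1 and R2 are in series across V1 (node 0 → node 1 → node 2), and the output A–B is taken across R2, so this is a voltage divider.
Series current: I = V1/(R1 + R2) = 15/(120 + 1.6) = 15/121.6 = 0.1234 A
V_R2 = I × R2 = V1 × R2/(R1 + R2) = 15 × 1.6/121.6 = 0.1974 V

Final answer: 0.1974 V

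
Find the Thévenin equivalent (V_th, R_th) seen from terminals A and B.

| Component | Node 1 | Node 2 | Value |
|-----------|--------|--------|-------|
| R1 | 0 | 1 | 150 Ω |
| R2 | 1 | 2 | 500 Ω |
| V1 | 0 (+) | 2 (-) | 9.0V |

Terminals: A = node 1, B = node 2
Step 1 — V_th is the open-circuit voltage V_A - V_B (nothing connected across the terminals).
Nodal analysis, taking node 2 as the 0 V reference.
Source V1 fixes V_0 = 9 V.
KCL at each unknown node (sum of currents leaving = 0; resistances in Ω):
  Node 1: (V_1 - 9)/150 + (V_1 - 0)/500 = 0
Collecting terms: 0.008667 × V_1 = 0.06  =>  V_1 = 6.923 V
V_th = V_1 - V_2 = 6.923 - 0 = 6.923 V
Step 2 — R_th: zero the source — replace V1 by a short circuit (node 2 merges into node 0) — and find the resistance seen between A (node 1) and B (node 0).
Reduce the network between node 1 (A) and node 0 (B) by series/parallel combination:
  Rp1 = R1 ‖ R2 (parallel, both between nodes 0 and 1) = 1/(1/150 + 1/500) = 115.4 Ω
R_th = 115.4 Ω

Final answer: V_th = 6.923 V, R_th = 115.4 Ω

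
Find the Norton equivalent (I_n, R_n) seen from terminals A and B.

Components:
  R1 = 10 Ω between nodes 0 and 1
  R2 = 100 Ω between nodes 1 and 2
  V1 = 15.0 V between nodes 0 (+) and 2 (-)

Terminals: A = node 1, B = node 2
Find the Thévenin equivalent first; then I_n = V_th/R_th and R_n = R_th.
Step 1 — V_th is the open-circuit voltage V_A - V_B (nothing connected across the terminals).
Nodal analysis, taking node 2 as the 0 V reference.
Source V1 fixes V_0 = 15 V.
KCL at each unknown node (sum of currents leaving = 0; resistances in Ω):
  Node 1: (V_1 - 15)/10 + (V_1 - 0)/100 = 0
Collecting terms: 0.11 × V_1 = 1.5  =>  V_1 = 13.64 V
V_th = V_1 - V_2 = 13.64 - 0 = 13.64 V
Step 2 — R_th: zero the source — replace V1 by a short circuit (node 2 merges into node 0) — and find the resistance seen between A (node 1) and B (node 0).
Reduce the network between node 1 (A) and node 0 (B) by series/parallel combination:
  Rp1 = R1 ‖ R2 (parallel, both between nodes 0 and 1) = 1/(1/10 + 1/100) = 9.091 Ω
R_th = 9.091 Ω
I_n = V_th/R_th = 13.64/9.091 = 1.5 A, and R_n = R_th = 9.091 Ω

Final answer: I_n = 1.5 A, R_n = 9.091 Ω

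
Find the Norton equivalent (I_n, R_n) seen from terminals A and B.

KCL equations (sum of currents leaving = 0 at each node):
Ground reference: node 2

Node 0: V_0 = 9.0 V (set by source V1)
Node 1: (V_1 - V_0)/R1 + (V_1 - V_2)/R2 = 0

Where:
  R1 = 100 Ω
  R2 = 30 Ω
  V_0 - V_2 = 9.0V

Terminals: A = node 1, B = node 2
Find the Thévenin equivalent first; then I_n = V_th/R_th and R_n = R_th.
Step 1 — V_th is the open-circuit voltage V_A - V_B (nothing connected across the terminals).
Nodal analysis, taking node 2 as the 0 V reference.
Source V1 fixes V_0 = 9 V.
KCL at each unknown node (sum of currents leaving = 0; resistances in Ω):
  Node 1: (V_1 - 9)/100 + (V_1 - 0)/30 = 0
Collecting terms: 0.04333 × V_1 = 0.09  =>  V_1 = 2.077 V
V_th = V_1 - V_2 = 2.077 - 0 = 2.077 V
Step 2 — R_th: zero the source — replace V1 by a short circuit (node 2 merges into node 0) — and find the resistance seen between A (node 1) and B (node 0).
Reduce the network between node 1 (A) and node 0 (B) by series/parallel combination:
  Rp1 = R1 ‖ R2 (parallel, both between nodes 0 and 1) = 1/(1/100 + 1/30) = 23.08 Ω
R_th = 23.08 Ω
I_n = V_th/R_th = 2.077/23.08 = 0.09 A, and R_n = R_th = 23.08 Ω

Final answer: I_n = 0.09 A, R_n = 23.08 Ω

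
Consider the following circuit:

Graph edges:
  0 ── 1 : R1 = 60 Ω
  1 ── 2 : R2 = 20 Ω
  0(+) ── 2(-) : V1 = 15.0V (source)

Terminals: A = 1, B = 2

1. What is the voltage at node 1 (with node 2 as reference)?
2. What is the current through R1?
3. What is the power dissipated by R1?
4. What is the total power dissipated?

Nodal analysis, taking node 2 as the 0 V reference.
Source V1 fixes V_0 = 15 V.
KCL at each unknown node (sum of currents leaving = 0; resistances in Ω):
  Node 1: (V_1 - 15)/60 + (V_1 - 0)/20 = 0
Collecting terms: 0.06667 × V_1 = 0.25  =>  V_1 = 3.75 V
Part 1:
  Read off the nodal solution: V_1 = 3.75 V
Part 2:
  I_R1 = (V_0 - V_1)/R1 = (15 - 3.75)/60 = 0.1875 A
  Magnitude: I_R1 = 0.1875 A
Part 3:
  I_R1 = (V_0 - V_1)/R1 = (15 - 3.75)/60 = 0.1875 A
  P_R1 = I_R1² × R1 = (0.1875)² × 60 = 2.109 W
Part 4:
  Power in each resistor, P = (ΔV)²/R:
    P_R1 = (15 - 3.75)²/60 = 2.109 W
    P_R2 = (3.75 - 0)²/20 = 0.7031 W
  P_total = P_R1 + P_R2 = 2.812 W

Final answers:
1. V_1 = 3.75 V
2. I_R1 = 0.1875 A
3. P_R1 = 2.109 W
4. P_total = 2.812 W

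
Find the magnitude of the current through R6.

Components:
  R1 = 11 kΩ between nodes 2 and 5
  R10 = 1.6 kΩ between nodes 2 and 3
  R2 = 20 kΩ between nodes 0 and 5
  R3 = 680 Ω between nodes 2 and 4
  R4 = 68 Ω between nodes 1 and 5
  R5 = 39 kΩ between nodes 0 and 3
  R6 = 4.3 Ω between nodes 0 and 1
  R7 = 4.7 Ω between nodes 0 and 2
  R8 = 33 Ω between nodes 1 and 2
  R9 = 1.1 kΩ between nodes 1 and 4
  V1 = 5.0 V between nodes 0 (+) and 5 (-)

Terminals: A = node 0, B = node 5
Nodal analysis, taking node 5 as the 0 V reference.
Source V1 fixes V_0 = 5 V.
KCL at each unknown node (sum of currents leaving = 0; resistances in Ω):
  Node 1: (V_1 - 0)/68 + (V_1 - 5)/4.3 + (V_1 - V_2)/33 + (V_1 - V_4)/1100 = 0
  Node 2: (V_2 - 0)/11000 + (V_2 - V_4)/680 + (V_2 - 5)/4.7 + (V_2 - V_1)/33 + (V_2 - V_3)/1600 = 0
  Node 3: (V_3 - 5)/39000 + (V_3 - V_2)/1600 = 0
  Node 4: (V_4 - V_2)/680 + (V_4 - V_1)/1100 = 0
Collecting terms (coefficients in siemens):
  0.2785·V_1 - 0.0303·V_2 - 0.0009091·V_4 = 1.163
  0.2453·V_2 - 0.0303·V_1 - 0.000625·V_3 - 0.001471·V_4 = 1.064
  0.0006506·V_3 - 0.000625·V_2 = 0.0001282
  0.00238·V_4 - 0.0009091·V_1 - 0.001471·V_2 = 0
Solving these 4 simultaneous equations (Gaussian elimination) gives:
  V_1 = 4.732 V, V_2 = 4.964 V, V_3 = 4.966 V, V_4 = 4.875 V
I_R6 = (V_0 - V_1)/R6 = (5 - 4.732)/4.3 = 0.06241 A
|I_R6| = 0.06241 A

Final answer: |I_R6| = 0.06241 A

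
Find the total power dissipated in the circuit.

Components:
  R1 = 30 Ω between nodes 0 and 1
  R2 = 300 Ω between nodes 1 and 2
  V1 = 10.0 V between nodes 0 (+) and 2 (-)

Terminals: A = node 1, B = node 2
Nodal analysis, taking node 2 as the 0 V reference.
Source V1 fixes V_0 = 10 V.
KCL at each unknown node (sum of currents leaving = 0; resistances in Ω):
  Node 1: (V_1 - 10)/30 + (V_1 - 0)/300 = 0
Collecting terms: 0.03667 × V_1 = 0.3333  =>  V_1 = 9.091 V
Power in each resistor, P = (ΔV)²/R:
  P_R1 = (10 - 9.091)²/30 = 0.02755 W
  P_R2 = (9.091 - 0)²/300 = 0.2755 W
P_total = P_R1 + P_R2 = 0.303 W

Final answer: 0.303 W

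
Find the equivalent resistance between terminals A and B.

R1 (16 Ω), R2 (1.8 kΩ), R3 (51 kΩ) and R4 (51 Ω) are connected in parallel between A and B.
Reduce the network between node 0 (A) and node 1 (B) by series/parallel combination:
  Rp1 = R1 ‖ R2 ‖ R3 ‖ R4 (parallel, all between nodes 0 and 1) = 1/(1/16 + 1/1800 + 1/51000 + 1/51) = 12.09 Ω
R_eq = 12.09 Ω

Final answer: 12.09 Ω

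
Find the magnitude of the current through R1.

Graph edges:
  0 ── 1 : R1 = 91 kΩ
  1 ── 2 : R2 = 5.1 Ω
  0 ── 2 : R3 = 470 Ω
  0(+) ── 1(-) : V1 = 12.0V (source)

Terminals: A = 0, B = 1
Nodal analysis, taking node 1 as the 0 V reference.
Source V1 fixes V_0 = 12 V.
KCL at each unknown node (sum of currents leaving = 0; resistances in Ω):
  Node 2: (V_2 - 0)/5.1 + (V_2 - 12)/470 = 0
Collecting terms: 0.1982 × V_2 = 0.02553  =>  V_2 = 0.1288 V
I_R1 = (V_0 - V_1)/R1 = (12 - 0)/91000 = 0.0001319 A
|I_R1| = 0.0001319 A

Final answer: |I_R1| = 0.0001319 A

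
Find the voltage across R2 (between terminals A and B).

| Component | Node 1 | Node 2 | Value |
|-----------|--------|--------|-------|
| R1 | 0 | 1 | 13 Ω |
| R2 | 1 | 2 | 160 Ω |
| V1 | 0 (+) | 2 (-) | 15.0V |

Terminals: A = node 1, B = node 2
R1 and R2 are in series across V1 (node 0 → node 1 → node 2), and the output A–B is taken across R2, so this is a voltage divider.
Series current: I = V1/(R1 + R2) = 15/(13 + 160) = 15/173 = 0.08671 A
V_R2 = I × R2 = V1 × R2/(R1 + R2) = 15 × 160/173 = 13.87 V

Final answer: 13.87 V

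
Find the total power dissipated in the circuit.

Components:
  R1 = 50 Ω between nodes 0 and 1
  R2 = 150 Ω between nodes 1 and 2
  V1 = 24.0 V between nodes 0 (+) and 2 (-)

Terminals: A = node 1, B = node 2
Nodal analysis, taking node 2 as the 0 V reference.
Source V1 fixes V_0 = 24 V.
KCL at each unknown node (sum of currents leaving = 0; resistances in Ω):
  Node 1: (V_1 - 24)/50 + (V_1 - 0)/150 = 0
Collecting terms: 0.02667 × V_1 = 0.48  =>  V_1 = 18 V
Power in each resistor, P = (ΔV)²/R:
  P_R1 = (24 - 18)²/50 = 0.72 W
  P_R2 = (18 - 0)²/150 = 2.16 W
P_total = P_R1 + P_R2 = 2.88 W

Final answer: 2.88 W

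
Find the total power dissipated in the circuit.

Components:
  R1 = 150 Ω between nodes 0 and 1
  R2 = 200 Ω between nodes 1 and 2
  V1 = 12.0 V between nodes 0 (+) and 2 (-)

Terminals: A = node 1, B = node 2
Nodal analysis, taking node 2 as the 0 V reference.
Source V1 fixes V_0 = 12 V.
KCL at each unknown node (sum of currents leaving = 0; resistances in Ω):
  Node 1: (V_1 - 12)/150 + (V_1 - 0)/200 = 0
Collecting terms: 0.01167 × V_1 = 0.08  =>  V_1 = 6.857 V
Power in each resistor, P = (ΔV)²/R:
  P_R1 = (12 - 6.857)²/150 = 0.1763 W
  P_R2 = (6.857 - 0)²/200 = 0.2351 W
P_total = P_R1 + P_R2 = 0.4114 W

Final answer: 0.4114 W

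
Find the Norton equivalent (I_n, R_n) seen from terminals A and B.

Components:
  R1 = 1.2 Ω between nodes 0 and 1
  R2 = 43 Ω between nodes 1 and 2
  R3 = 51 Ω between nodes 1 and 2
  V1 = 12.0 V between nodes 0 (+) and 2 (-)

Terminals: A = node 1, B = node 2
Find the Thévenin equivalent first; then I_n = V_th/R_th and R_n = R_th.
Step 1 — V_th is the open-circuit voltage V_A - V_B (nothing connected across the terminals).
Nodal analysis, taking node 2 as the 0 V reference.
Source V1 fixes V_0 = 12 V.
KCL at each unknown node (sum of currents leaving = 0; resistances in Ω):
  Node 1: (V_1 - 12)/1.2 + (V_1 - 0)/43 + (V_1 - 0)/51 = 0
Collecting terms: 0.8762 × V_1 = 10  =>  V_1 = 11.41 V
V_th = V_1 - V_2 = 11.41 - 0 = 11.41 V
Step 2 — R_th: zero the source — replace V1 by a short circuit (node 2 merges into node 0) — and find the resistance seen between A (node 1) and B (node 0).
Reduce the network between node 1 (A) and node 0 (B) by series/parallel combination:
  Rp1 = R1 ‖ R2 ‖ R3 (parallel, all between nodes 0 and 1) = 1/(1/1.2 + 1/43 + 1/51) = 1.141 Ω
R_th = 1.141 Ω
I_n = V_th/R_th = 11.41/1.141 = 10 A, and R_n = R_th = 1.141 Ω

Final answer: I_n = 10 A, R_n = 1.141 Ω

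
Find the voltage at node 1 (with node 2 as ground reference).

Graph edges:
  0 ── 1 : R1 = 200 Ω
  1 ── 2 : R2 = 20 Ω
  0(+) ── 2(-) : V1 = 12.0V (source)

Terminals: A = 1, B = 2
Nodal analysis, taking node 2 as the 0 V reference.
Source V1 fixes V_0 = 12 V.
KCL at each unknown node (sum of currents leaving = 0; resistances in Ω):
  Node 1: (V_1 - 12)/200 + (V_1 - 0)/20 = 0
Collecting terms: 0.055 × V_1 = 0.06  =>  V_1 = 1.091 V
The requested potential is V_1 = 1.091 V.

Final answer: V_1 = 1.091 V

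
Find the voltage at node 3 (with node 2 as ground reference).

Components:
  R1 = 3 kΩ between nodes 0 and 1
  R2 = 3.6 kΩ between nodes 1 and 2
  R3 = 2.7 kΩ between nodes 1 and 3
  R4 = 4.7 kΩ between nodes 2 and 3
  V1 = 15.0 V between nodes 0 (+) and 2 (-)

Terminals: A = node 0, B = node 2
Nodal analysis, taking node 2 as the 0 V reference.
Source V1 fixes V_0 = 15 V.
KCL at each unknown node (sum of currents leaving = 0; resistances in Ω):
  Node 1: (V_1 - 15)/3000 + (V_1 - 0)/3600 + (V_1 - V_3)/2700 = 0
  Node 3: (V_3 - V_1)/2700 + (V_3 - 0)/4700 = 0
Collecting terms (coefficients in siemens):
  0.0009815·V_1 - 0.0003704·V_3 = 0.005
  0.0005831·V_3 - 0.0003704·V_1 = 0
Determinant D = (0.0009815)(0.0005831) - (-0.0003704)(-0.0003704) = 0.0000004352
V_1 = [(0.005)(0.0005831) - (-0.0003704)(0)]/D = 6.7 V
V_3 = [(0.0009815)(0) - (0.005)(-0.0003704)]/D = 4.256 V
The requested potential is V_3 = 4.256 V.

Final answer: V_3 = 4.256 V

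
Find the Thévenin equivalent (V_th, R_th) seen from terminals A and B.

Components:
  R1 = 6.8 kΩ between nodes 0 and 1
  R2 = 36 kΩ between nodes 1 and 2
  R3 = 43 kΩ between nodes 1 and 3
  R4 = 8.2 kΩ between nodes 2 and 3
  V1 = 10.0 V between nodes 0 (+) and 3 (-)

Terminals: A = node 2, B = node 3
Step 1 — V_th is the open-circuit voltage V_A - V_B (nothing connected across the terminals).
Nodal analysis, taking node 3 as the 0 V reference.
Source V1 fixes V_0 = 10 V.
KCL at each unknown node (sum of currents leaving = 0; resistances in Ω):
  Node 1: (V_1 - 10)/6800 + (V_1 - V_2)/36000 + (V_1 - 0)/43000 = 0
  Node 2: (V_2 - V_1)/36000 + (V_2 - 0)/8200 = 0
Collecting terms (coefficients in siemens):
  0.0001981·V_1 - 0.00002778·V_2 = 0.001471
  0.0001497·V_2 - 0.00002778·V_1 = 0
Determinant D = (0.0001981)(0.0001497) - (-0.00002778)(-0.00002778) = 0.00000002889
V_1 = [(0.001471)(0.0001497) - (-0.00002778)(0)]/D = 7.622 V
V_2 = [(0.0001981)(0) - (0.001471)(-0.00002778)]/D = 1.414 V
V_th = V_2 - V_3 = 1.414 - 0 = 1.414 V
Step 2 — R_th: zero the source — replace V1 by a short circuit (node 3 merges into node 0) — and find the resistance seen between A (node 2) and B (node 0).
Reduce the network between node 2 (A) and node 0 (B) by series/parallel combination:
  Rp1 = R1 ‖ R3 (parallel, both between nodes 0 and 1) = 1/(1/6800 + 1/43000) = 5871 Ω
  Rs1 = R2 + Rp1 (series, joined only at node 1) = 36000 + 5871 = 41870 Ω
  Rp2 = R4 ‖ Rs1 (parallel, both between nodes 0 and 2) = 1/(1/8200 + 1/41870) = 6857 Ω
R_th = 6.857 kΩ

Final answer: V_th = 1.414 V, R_th = 6.857 kΩ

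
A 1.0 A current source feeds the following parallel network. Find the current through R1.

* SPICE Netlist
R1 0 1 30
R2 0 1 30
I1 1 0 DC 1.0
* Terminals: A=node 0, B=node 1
All resistors sit directly between nodes 0 and 1, so they are in parallel and share one voltage V; the full source current 1 A splits among them.
1/R_par = 1/30 + 1/30 = 0.06667 S  =>  R_par = 15 Ω
V = I × R_par = 1 × 15 = 15 V
I_R1 = V/R1 = 15/30 = 0.5 A

Final answer: 0.5 A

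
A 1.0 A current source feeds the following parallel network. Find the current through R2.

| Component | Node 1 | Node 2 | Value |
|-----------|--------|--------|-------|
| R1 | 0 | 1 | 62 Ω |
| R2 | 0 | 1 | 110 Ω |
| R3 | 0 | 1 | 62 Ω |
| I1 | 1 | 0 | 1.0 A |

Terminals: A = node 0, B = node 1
All resistors sit directly between nodes 0 and 1, so they are in parallel and share one voltage V; the full source current 1 A splits among them.
1/R_par = 1/62 + 1/110 + 1/62 = 0.04135 S  =>  R_par = 24.18 Ω
V = I × R_par = 1 × 24.18 = 24.18 V
I_R2 = V/R2 = 24.18/110 = 0.2199 A

Final answer: 0.2199 A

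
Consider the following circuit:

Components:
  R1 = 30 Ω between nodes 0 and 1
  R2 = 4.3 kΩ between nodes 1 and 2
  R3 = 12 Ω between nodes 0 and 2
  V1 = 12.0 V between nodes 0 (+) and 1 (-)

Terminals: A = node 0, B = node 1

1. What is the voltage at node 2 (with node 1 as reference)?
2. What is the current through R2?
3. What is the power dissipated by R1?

Nodal analysis, taking node 1 as the 0 V reference.
Source V1 fixes V_0 = 12 V.
KCL at each unknown node (sum of currents leaving = 0; resistances in Ω):
  Node 2: (V_2 - 0)/4300 + (V_2 - 12)/12 = 0
Collecting terms: 0.08357 × V_2 = 1  =>  V_2 = 11.97 V
Part 1:
  Read off the nodal solution: V_2 = 11.97 V
Part 2:
  I_R2 = (V_1 - V_2)/R2 = (0 - 11.97)/4300 = -0.002783 A
  Magnitude: I_R2 = 0.002783 A
Part 3:
  I_R1 = (V_0 - V_1)/R1 = (12 - 0)/30 = 0.4 A
  P_R1 = I_R1² × R1 = (0.4)² × 30 = 4.8 W

Final answers:
1. V_2 = 11.97 V
2. I_R2 = 0.002783 A
3. P_R1 = 4.8 W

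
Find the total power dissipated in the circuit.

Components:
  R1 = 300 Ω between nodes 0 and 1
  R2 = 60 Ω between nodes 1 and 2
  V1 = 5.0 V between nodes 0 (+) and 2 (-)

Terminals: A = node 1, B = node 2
Nodal analysis, taking node 2 as the 0 V reference.
Source V1 fixes V_0 = 5 V.
KCL at each unknown node (sum of currents leaving = 0; resistances in Ω):
  Node 1: (V_1 - 5)/300 + (V_1 - 0)/60 = 0
Collecting terms: 0.02 × V_1 = 0.01667  =>  V_1 = 0.8333 V
Power in each resistor, P = (ΔV)²/R:
  P_R1 = (5 - 0.8333)²/300 = 0.05787 W
  P_R2 = (0.8333 - 0)²/60 = 0.01157 W
P_total = P_R1 + P_R2 = 0.06944 W

Final answer: 0.06944 W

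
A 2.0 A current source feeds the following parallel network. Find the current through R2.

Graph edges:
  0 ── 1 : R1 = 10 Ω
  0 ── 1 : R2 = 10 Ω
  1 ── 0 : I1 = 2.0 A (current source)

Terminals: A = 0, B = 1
All resistors sit directly between nodes 0 and 1, so they are in parallel and share one voltage V; the full source current 2 A splits among them.
1/R_par = 1/10 + 1/10 = 0.2 S  =>  R_par = 5 Ω
V = I × R_par = 2 × 5 = 10 V
I_R2 = V/R2 = 10/10 = 1 A

Final answer: 1 A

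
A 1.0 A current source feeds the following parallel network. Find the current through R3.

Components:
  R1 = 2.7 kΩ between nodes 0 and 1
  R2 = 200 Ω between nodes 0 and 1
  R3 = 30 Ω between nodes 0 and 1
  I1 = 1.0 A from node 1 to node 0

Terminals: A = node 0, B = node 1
All resistors sit directly between nodes 0 and 1, so they are in parallel and share one voltage V; the full source current 1 A splits among them.
1/R_par = 1/2700 + 1/200 + 1/30 = 0.0387 S  =>  R_par = 25.84 Ω
V = I × R_par = 1 × 25.84 = 25.84 V
I_R3 = V/R3 = 25.84/30 = 0.8612 A

Final answer: 0.8612 A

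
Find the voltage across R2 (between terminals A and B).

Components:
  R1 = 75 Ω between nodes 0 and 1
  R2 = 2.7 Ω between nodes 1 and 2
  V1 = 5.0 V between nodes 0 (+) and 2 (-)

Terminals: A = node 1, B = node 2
R1 and R2 are in series across V1 (node 0 → node 1 → node 2), and the output A–B is taken across R2, so this is a voltage divider.
Series current: I = V1/(R1 + R2) = 5/(75 + 2.7) = 5/77.7 = 0.06435 A
V_R2 = I × R2 = V1 × R2/(R1 + R2) = 5 × 2.7/77.7 = 0.1737 V

Final answer: 0.1737 V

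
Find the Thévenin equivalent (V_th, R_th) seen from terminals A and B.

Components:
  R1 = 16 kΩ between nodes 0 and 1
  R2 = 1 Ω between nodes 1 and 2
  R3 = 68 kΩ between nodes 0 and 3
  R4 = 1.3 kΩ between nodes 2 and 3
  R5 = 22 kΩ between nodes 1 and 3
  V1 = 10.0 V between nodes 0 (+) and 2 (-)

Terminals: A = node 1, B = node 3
Step 1 — V_th is the open-circuit voltage V_A - V_B (nothing connected across the terminals).
Nodal analysis, taking node 2 as the 0 V reference.
Source V1 fixes V_0 = 10 V.
KCL at each unknown node (sum of currents leaving = 0; resistances in Ω):
  Node 1: (V_1 - 10)/16000 + (V_1 - 0)/1 + (V_1 - V_3)/22000 = 0
  Node 3: (V_3 - 10)/68000 + (V_3 - 0)/1300 + (V_3 - V_1)/22000 = 0
Collecting terms (coefficients in siemens):
  1·V_1 - 0.00004545·V_3 = 0.000625
  0.0008294·V_3 - 0.00004545·V_1 = 0.0001471
Determinant D = (1)(0.0008294) - (-0.00004545)(-0.00004545) = 0.0008295
V_1 = [(0.000625)(0.0008294) - (-0.00004545)(0.0001471)]/D = 0.000633 V
V_3 = [(1)(0.0001471) - (0.000625)(-0.00004545)]/D = 0.1773 V
V_th = V_1 - V_3 = 0.000633 - 0.1773 = -0.1767 V
Step 2 — R_th: zero the source — replace V1 by a short circuit (node 2 merges into node 0) — and find the resistance seen between A (node 1) and B (node 3).
Reduce the network between node 1 (A) and node 3 (B) by series/parallel combination:
  Rp1 = R1 ‖ R2 (parallel, both between nodes 0 and 1) = 1/(1/16000 + 1/1) = 0.9999 Ω
  Rp2 = R3 ‖ R4 (parallel, both between nodes 0 and 3) = 1/(1/68000 + 1/1300) = 1276 Ω
  Rs1 = Rp1 + Rp2 (series, joined only at node 0) = 0.9999 + 1276 = 1277 Ω
  Rp3 = R5 ‖ Rs1 (parallel, both between nodes 1 and 3) = 1/(1/22000 + 1/1277) = 1207 Ω
R_th = 1.207 kΩ

Final answer: V_th = -0.1767 V, R_th = 1.207 kΩ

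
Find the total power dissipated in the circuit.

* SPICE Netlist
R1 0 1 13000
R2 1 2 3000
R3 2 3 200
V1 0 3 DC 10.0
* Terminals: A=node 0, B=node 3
Nodal analysis, taking node 3 as the 0 V reference.
Source V1 fixes V_0 = 10 V.
KCL at each unknown node (sum of currents leaving = 0; resistances in Ω):
  Node 1: (V_1 - 10)/13000 + (V_1 - V_2)/3000 = 0
  Node 2: (V_2 - V_1)/3000 + (V_2 - 0)/200 = 0
Collecting terms (coefficients in siemens):
  0.0004103·V_1 - 0.0003333·V_2 = 0.0007692
  0.005333·V_2 - 0.0003333·V_1 = 0
Determinant D = (0.0004103)(0.005333) - (-0.0003333)(-0.0003333) = 0.000002077
V_1 = [(0.0007692)(0.005333) - (-0.0003333)(0)]/D = 1.975 V
V_2 = [(0.0004103)(0) - (0.0007692)(-0.0003333)]/D = 0.1235 V
Power in each resistor, P = (ΔV)²/R:
  P_R1 = (10 - 1.975)²/13000 = 0.004954 W
  P_R2 = (1.975 - 0.1235)²/3000 = 0.001143 W
  P_R3 = (0.1235 - 0)²/200 = 0.00007621 W
P_total = P_R1 + P_R2 + P_R3 = 0.006173 W

Final answer: 0.006173 W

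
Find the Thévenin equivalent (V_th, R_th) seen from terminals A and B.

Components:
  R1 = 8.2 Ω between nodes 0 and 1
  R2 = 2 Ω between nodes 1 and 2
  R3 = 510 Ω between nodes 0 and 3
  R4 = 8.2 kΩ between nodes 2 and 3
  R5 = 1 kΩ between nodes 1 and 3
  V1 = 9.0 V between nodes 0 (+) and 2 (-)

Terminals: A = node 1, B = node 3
Step 1 — V_th is the open-circuit voltage V_A - V_B (nothing connected across the terminals).
Nodal analysis, taking node 2 as the 0 V reference.
Source V1 fixes V_0 = 9 V.
KCL at each unknown node (sum of currents leaving = 0; resistances in Ω):
  Node 1: (V_1 - 9)/8.2 + (V_1 - 0)/2 + (V_1 - V_3)/1000 = 0
  Node 3: (V_3 - 9)/510 + (V_3 - 0)/8200 + (V_3 - V_1)/1000 = 0
Collecting terms (coefficients in siemens):
  0.623·V_1 - 0.001·V_3 = 1.098
  0.003083·V_3 - 0.001·V_1 = 0.01765
Determinant D = (0.623)(0.003083) - (-0.001)(-0.001) = 0.001919
V_1 = [(1.098)(0.003083) - (-0.001)(0.01765)]/D = 1.772 V
V_3 = [(0.623)(0.01765) - (1.098)(-0.001)]/D = 6.299 V
V_th = V_1 - V_3 = 1.772 - 6.299 = -4.527 V
Step 2 — R_th: zero the source — replace V1 by a short circuit (node 2 merges into node 0) — and find the resistance seen between A (node 1) and B (node 3).
Reduce the network between node 1 (A) and node 3 (B) by series/parallel combination:
  Rp1 = R1 ‖ R2 (parallel, both between nodes 0 and 1) = 1/(1/8.2 + 1/2) = 1.608 Ω
  Rp2 = R3 ‖ R4 (parallel, both between nodes 0 and 3) = 1/(1/510 + 1/8200) = 480.1 Ω
  Rs1 = Rp1 + Rp2 (series, joined only at node 0) = 1.608 + 480.1 = 481.7 Ω
  Rp3 = R5 ‖ Rs1 (parallel, both between nodes 1 and 3) = 1/(1/1000 + 1/481.7) = 325.1 Ω
R_th = 325.1 Ω

Final answer: V_th = -4.527 V, R_th = 325.1 Ω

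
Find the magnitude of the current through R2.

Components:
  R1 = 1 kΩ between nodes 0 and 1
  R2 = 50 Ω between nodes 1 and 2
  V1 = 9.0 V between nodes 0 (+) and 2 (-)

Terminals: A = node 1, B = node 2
Nodal analysis, taking node 2 as the 0 V reference.
Source V1 fixes V_0 = 9 V.
KCL at each unknown node (sum of currents leaving = 0; resistances in Ω):
  Node 1: (V_1 - 9)/1000 + (V_1 - 0)/50 = 0
Collecting terms: 0.021 × V_1 = 0.009  =>  V_1 = 0.4286 V
I_R2 = (V_1 - V_2)/R2 = (0.4286 - 0)/50 = 0.008571 A
|I_R2| = 0.008571 A

Final answer: |I_R2| = 0.008571 A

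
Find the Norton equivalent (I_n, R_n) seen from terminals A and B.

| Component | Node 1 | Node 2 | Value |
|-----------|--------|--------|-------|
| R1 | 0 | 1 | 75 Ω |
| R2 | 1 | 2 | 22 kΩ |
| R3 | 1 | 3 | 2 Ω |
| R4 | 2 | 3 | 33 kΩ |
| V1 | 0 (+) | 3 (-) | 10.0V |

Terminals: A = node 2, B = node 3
Find the Thévenin equivalent first; then I_n = V_th/R_th and R_n = R_th.
Step 1 — V_th is the open-circuit voltage V_A - V_B (nothing connected across the terminals).
Nodal analysis, taking node 3 as the 0 V reference.
Source V1 fixes V_0 = 10 V.
KCL at each unknown node (sum of currents leaving = 0; resistances in Ω):
  Node 1: (V_1 - 10)/75 + (V_1 - V_2)/22000 + (V_1 - 0)/2 = 0
  Node 2: (V_2 - V_1)/22000 + (V_2 - 0)/33000 = 0
Collecting terms (coefficients in siemens):
  0.5134·V_1 - 0.00004545·V_2 = 0.1333
  0.00007576·V_2 - 0.00004545·V_1 = 0
Determinant D = (0.5134)(0.00007576) - (-0.00004545)(-0.00004545) = 0.00003889
V_1 = [(0.1333)(0.00007576) - (-0.00004545)(0)]/D = 0.2597 V
V_2 = [(0.5134)(0) - (0.1333)(-0.00004545)]/D = 0.1558 V
V_th = V_2 - V_3 = 0.1558 - 0 = 0.1558 V
Step 2 — R_th: zero the source — replace V1 by a short circuit (node 3 merges into node 0) — and find the resistance seen between A (node 2) and B (node 0).
Reduce the network between node 2 (A) and node 0 (B) by series/parallel combination:
  Rp1 = R1 ‖ R3 (parallel, both between nodes 0 and 1) = 1/(1/75 + 1/2) = 1.948 Ω
  Rs1 = R2 + Rp1 (series, joined only at node 1) = 22000 + 1.948 = 22000 Ω
  Rp2 = R4 ‖ Rs1 (parallel, both between nodes 0 and 2) = 1/(1/33000 + 1/22000) = 13200 Ω
R_th = 13.2 kΩ
I_n = V_th/R_th = 0.1558/13200 = 0.00001181 A, and R_n = R_th = 13.2 kΩ

Final answer: I_n = 1.181e-05 A, R_n = 13.2 kΩ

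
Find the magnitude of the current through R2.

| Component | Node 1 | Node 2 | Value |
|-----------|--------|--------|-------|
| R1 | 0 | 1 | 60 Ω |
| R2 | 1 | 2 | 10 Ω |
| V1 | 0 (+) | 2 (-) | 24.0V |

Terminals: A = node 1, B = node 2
Nodal analysis, taking node 2 as the 0 V reference.
Source V1 fixes V_0 = 24 V.
KCL at each unknown node (sum of currents leaving = 0; resistances in Ω):
  Node 1: (V_1 - 24)/60 + (V_1 - 0)/10 = 0
Collecting terms: 0.1167 × V_1 = 0.4  =>  V_1 = 3.429 V
I_R2 = (V_1 - V_2)/R2 = (3.429 - 0)/10 = 0.3429 A
|I_R2| = 0.3429 A

Final answer: |I_R2| = 0.3429 A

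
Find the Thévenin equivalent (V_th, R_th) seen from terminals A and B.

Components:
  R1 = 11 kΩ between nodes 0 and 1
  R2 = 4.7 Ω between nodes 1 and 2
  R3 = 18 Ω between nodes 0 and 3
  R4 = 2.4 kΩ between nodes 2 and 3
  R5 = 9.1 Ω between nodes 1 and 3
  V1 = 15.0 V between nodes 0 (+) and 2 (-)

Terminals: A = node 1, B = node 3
Step 1 — V_th is the open-circuit voltage V_A - V_B (nothing connected across the terminals).
Nodal analysis, taking node 2 as the 0 V reference.
Source V1 fixes V_0 = 15 V.
KCL at each unknown node (sum of currents leaving = 0; resistances in Ω):
  Node 1: (V_1 - 15)/11000 + (V_1 - 0)/4.7 + (V_1 - V_3)/9.1 = 0
  Node 3: (V_3 - 15)/18 + (V_3 - 0)/2400 + (V_3 - V_1)/9.1 = 0
Collecting terms (coefficients in siemens):
  0.3227·V_1 - 0.1099·V_3 = 0.001364
  0.1659·V_3 - 0.1099·V_1 = 0.8333
Determinant D = (0.3227)(0.1659) - (-0.1099)(-0.1099) = 0.04146
V_1 = [(0.001364)(0.1659) - (-0.1099)(0.8333)]/D = 2.214 V
V_3 = [(0.3227)(0.8333) - (0.001364)(-0.1099)]/D = 6.491 V
V_th = V_1 - V_3 = 2.214 - 6.491 = -4.277 V
Step 2 — R_th: zero the source — replace V1 by a short circuit (node 2 merges into node 0) — and find the resistance seen between A (node 1) and B (node 3).
Reduce the network between node 1 (A) and node 3 (B) by series/parallel combination:
  Rp1 = R1 ‖ R2 (parallel, both between nodes 0 and 1) = 1/(1/11000 + 1/4.7) = 4.698 Ω
  Rp2 = R3 ‖ R4 (parallel, both between nodes 0 and 3) = 1/(1/18 + 1/2400) = 17.87 Ω
  Rs1 = Rp1 + Rp2 (series, joined only at node 0) = 4.698 + 17.87 = 22.56 Ω
  Rp3 = R5 ‖ Rs1 (parallel, both between nodes 1 and 3) = 1/(1/9.1 + 1/22.56) = 6.485 Ω
R_th = 6.485 Ω

Final answer: V_th = -4.277 V, R_th = 6.485 Ω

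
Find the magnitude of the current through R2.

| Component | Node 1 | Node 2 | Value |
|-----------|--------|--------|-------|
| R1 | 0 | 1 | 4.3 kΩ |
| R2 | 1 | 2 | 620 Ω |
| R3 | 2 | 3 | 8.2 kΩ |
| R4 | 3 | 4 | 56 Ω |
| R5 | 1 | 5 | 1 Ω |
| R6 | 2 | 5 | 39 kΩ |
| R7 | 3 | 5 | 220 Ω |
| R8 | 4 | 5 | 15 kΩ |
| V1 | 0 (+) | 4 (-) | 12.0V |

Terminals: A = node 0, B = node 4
Nodal analysis, taking node 4 as the 0 V reference.
Source V1 fixes V_0 = 12 V.
KCL at each unknown node (sum of currents leaving = 0; resistances in Ω):
  Node 1: (V_1 - 12)/4300 + (V_1 - V_2)/620 + (V_1 - V_5)/1 = 0
  Node 2: (V_2 - V_1)/620 + (V_2 - V_3)/8200 + (V_2 - V_5)/39000 = 0
  Node 3: (V_3 - V_2)/8200 + (V_3 - 0)/56 + (V_3 - V_5)/220 = 0
  Node 5: (V_5 - V_1)/1 + (V_5 - V_2)/39000 + (V_5 - V_3)/220 + (V_5 - 0)/15000 = 0
Collecting terms (coefficients in siemens):
  1.002·V_1 - 0.001613·V_2 - 1·V_5 = 0.002791
  0.00176·V_2 - 0.001613·V_1 - 0.000122·V_3 - 0.00002564·V_5 = 0
  0.02252·V_3 - 0.000122·V_2 - 0.004545·V_5 = 0
  1.005·V_5 - 1·V_1 - 0.00002564·V_2 - 0.004545·V_3 = 0
Solving these 4 simultaneous equations (Gaussian elimination) gives:
  V_1 = 0.7011 V, V_2 = 0.6625 V, V_3 = 0.1445 V, V_5 = 0.6985 V
I_R2 = (V_1 - V_2)/R2 = (0.7011 - 0.6625)/620 = 0.00006224 A
|I_R2| = 0.00006224 A

Final answer: |I_R2| = 6.224e-05 A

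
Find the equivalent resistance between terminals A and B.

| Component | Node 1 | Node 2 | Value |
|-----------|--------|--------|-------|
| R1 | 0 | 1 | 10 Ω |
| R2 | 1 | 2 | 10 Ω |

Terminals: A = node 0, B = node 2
Reduce the network between node 0 (A) and node 2 (B) by series/parallel combination:
  Rs1 = R1 + R2 (series, joined only at node 1) = 10 + 10 = 20 Ω
R_eq = 20 Ω

Final answer: 20 Ω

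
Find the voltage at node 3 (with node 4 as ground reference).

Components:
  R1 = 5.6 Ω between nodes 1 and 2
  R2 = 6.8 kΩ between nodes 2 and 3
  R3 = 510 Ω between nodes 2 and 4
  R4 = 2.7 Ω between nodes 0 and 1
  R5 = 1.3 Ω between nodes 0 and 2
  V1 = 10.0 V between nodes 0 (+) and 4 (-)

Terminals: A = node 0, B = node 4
Nodal analysis, taking node 4 as the 0 V reference.
Source V1 fixes V_0 = 10 V.
KCL at each unknown node (sum of currents leaving = 0; resistances in Ω):
  Node 1: (V_1 - V_2)/5.6 + (V_1 - 10)/2.7 = 0
  Node 2: (V_2 - V_1)/5.6 + (V_2 - V_3)/6800 + (V_2 - 0)/510 + (V_2 - 10)/1.3 = 0
  Node 3: (V_3 - V_2)/6800 = 0
Collecting terms (coefficients in siemens):
  0.5489·V_1 - 0.1786·V_2 = 3.704
  0.9499·V_2 - 0.1786·V_1 - 0.0001471·V_3 = 7.692
  0.0001471·V_3 - 0.0001471·V_2 = 0
Solving these 3 simultaneous equations (Gaussian elimination) gives:
  V_1 = 9.993 V, V_2 = 9.978 V, V_3 = 9.978 V
The requested potential is V_3 = 9.978 V.

Final answer: V_3 = 9.978 V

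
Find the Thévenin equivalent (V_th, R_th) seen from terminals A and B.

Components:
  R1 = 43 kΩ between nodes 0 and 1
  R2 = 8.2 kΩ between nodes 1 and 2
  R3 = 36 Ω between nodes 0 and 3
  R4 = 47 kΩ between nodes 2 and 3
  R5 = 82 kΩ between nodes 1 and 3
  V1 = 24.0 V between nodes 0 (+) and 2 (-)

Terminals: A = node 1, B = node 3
Step 1 — V_th is the open-circuit voltage V_A - V_B (nothing connected across the terminals).
Nodal analysis, taking node 2 as the 0 V reference.
Source V1 fixes V_0 = 24 V.
KCL at each unknown node (sum of currents leaving = 0; resistances in Ω):
  Node 1: (V_1 - 24)/43000 + (V_1 - 0)/8200 + (V_1 - V_3)/82000 = 0
  Node 3: (V_3 - 24)/36 + (V_3 - 0)/47000 + (V_3 - V_1)/82000 = 0
Collecting terms (coefficients in siemens):
  0.0001574·V_1 - 0.0000122·V_3 = 0.0005581
  0.02781·V_3 - 0.0000122·V_1 = 0.6667
Determinant D = (0.0001574)(0.02781) - (-0.0000122)(-0.0000122) = 0.000004377
V_1 = [(0.0005581)(0.02781) - (-0.0000122)(0.6667)]/D = 5.403 V
V_3 = [(0.0001574)(0.6667) - (0.0005581)(-0.0000122)]/D = 23.97 V
V_th = V_1 - V_3 = 5.403 - 23.97 = -18.57 V
Step 2 — R_th: zero the source — replace V1 by a short circuit (node 2 merges into node 0) — and find the resistance seen between A (node 1) and B (node 3).
Reduce the network between node 1 (A) and node 3 (B) by series/parallel combination:
  Rp1 = R1 ‖ R2 (parallel, both between nodes 0 and 1) = 1/(1/43000 + 1/8200) = 6887 Ω
  Rp2 = R3 ‖ R4 (parallel, both between nodes 0 and 3) = 1/(1/36 + 1/47000) = 35.97 Ω
  Rs1 = Rp1 + Rp2 (series, joined only at node 0) = 6887 + 35.97 = 6923 Ω
  Rp3 = R5 ‖ Rs1 (parallel, both between nodes 1 and 3) = 1/(1/82000 + 1/6923) = 6384 Ω
R_th = 6.384 kΩ

Final answer: V_th = -18.57 V, R_th = 6.384 kΩ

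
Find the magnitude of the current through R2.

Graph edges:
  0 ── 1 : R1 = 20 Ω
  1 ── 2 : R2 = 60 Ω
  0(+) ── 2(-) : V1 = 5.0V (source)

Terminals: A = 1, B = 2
Nodal analysis, taking node 2 as the 0 V reference.
Source V1 fixes V_0 = 5 V.
KCL at each unknown node (sum of currents leaving = 0; resistances in Ω):
  Node 1: (V_1 - 5)/20 + (V_1 - 0)/60 = 0
Collecting terms: 0.06667 × V_1 = 0.25  =>  V_1 = 3.75 V
I_R2 = (V_1 - V_2)/R2 = (3.75 - 0)/60 = 0.0625 A
|I_R2| = 0.0625 A

Final answer: |I_R2| = 0.0625 A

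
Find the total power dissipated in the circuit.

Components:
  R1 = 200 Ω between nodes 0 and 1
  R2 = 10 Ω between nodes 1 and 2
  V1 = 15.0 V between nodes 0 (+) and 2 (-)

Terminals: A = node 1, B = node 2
Nodal analysis, taking node 2 as the 0 V reference.
Source V1 fixes V_0 = 15 V.
KCL at each unknown node (sum of currents leaving = 0; resistances in Ω):
  Node 1: (V_1 - 15)/200 + (V_1 - 0)/10 = 0
Collecting terms: 0.105 × V_1 = 0.075  =>  V_1 = 0.7143 V
Power in each resistor, P = (ΔV)²/R:
  P_R1 = (15 - 0.7143)²/200 = 1.02 W
  P_R2 = (0.7143 - 0)²/10 = 0.05102 W
P_total = P_R1 + P_R2 = 1.071 W

Final answer: 1.071 W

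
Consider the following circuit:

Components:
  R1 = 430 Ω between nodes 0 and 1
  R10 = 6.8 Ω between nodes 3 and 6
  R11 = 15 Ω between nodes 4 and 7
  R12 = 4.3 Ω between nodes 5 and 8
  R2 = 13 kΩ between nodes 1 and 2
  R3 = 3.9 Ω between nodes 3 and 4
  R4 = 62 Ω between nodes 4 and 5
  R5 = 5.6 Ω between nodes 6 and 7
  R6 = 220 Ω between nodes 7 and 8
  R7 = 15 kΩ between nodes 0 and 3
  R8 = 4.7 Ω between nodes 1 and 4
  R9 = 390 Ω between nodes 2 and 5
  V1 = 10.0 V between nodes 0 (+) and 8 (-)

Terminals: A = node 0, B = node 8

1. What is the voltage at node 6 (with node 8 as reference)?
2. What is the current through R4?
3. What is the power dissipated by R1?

Nodal analysis, taking node 8 as the 0 V reference.
Source V1 fixes V_0 = 10 V.
KCL at each unknown node (sum of currents leaving = 0; resistances in Ω):
  Node 1: (V_1 - 10)/430 + (V_1 - V_2)/13000 + (V_1 - V_4)/4.7 = 0
  Node 2: (V_2 - V_1)/13000 + (V_2 - V_5)/390 = 0
  Node 3: (V_3 - V_4)/3.9 + (V_3 - 10)/15000 + (V_3 - V_6)/6.8 = 0
  Node 4: (V_4 - V_3)/3.9 + (V_4 - V_5)/62 + (V_4 - V_1)/4.7 + (V_4 - V_7)/15 = 0
  Node 5: (V_5 - V_4)/62 + (V_5 - V_2)/390 + (V_5 - 0)/4.3 = 0
  Node 6: (V_6 - V_7)/5.6 + (V_6 - V_3)/6.8 = 0
  Node 7: (V_7 - V_6)/5.6 + (V_7 - 0)/220 + (V_7 - V_4)/15 = 0
Collecting terms (coefficients in siemens):
  0.2152·V_1 - 0.00007692·V_2 - 0.2128·V_4 = 0.02326
  0.002641·V_2 - 0.00007692·V_1 - 0.002564·V_5 = 0
  0.4035·V_3 - 0.2564·V_4 - 0.1471·V_6 = 0.0006667
  0.552·V_4 - 0.2128·V_1 - 0.2564·V_3 - 0.01613·V_5 - 0.06667·V_7 = 0
  0.2513·V_5 - 0.002564·V_2 - 0.01613·V_4 = 0
  0.3256·V_6 - 0.1471·V_3 - 0.1786·V_7 = 0
  0.2498·V_7 - 0.06667·V_4 - 0.1786·V_6 = 0
Solving these 7 simultaneous equations (Gaussian elimination) gives:
  V_1 = 1.176 V, V_2 = 0.1026 V, V_3 = 1.073 V, V_4 = 1.08 V
  V_5 = 0.07039 V, V_6 = 1.057 V, V_7 = 1.044 V
Part 1:
  Read off the nodal solution: V_6 = 1.057 V
Part 2:
  I_R4 = (V_4 - V_5)/R4 = (1.08 - 0.07039)/62 = 0.01629 A
  Magnitude: I_R4 = 0.01629 A
Part 3:
  I_R1 = (V_0 - V_1)/R1 = (10 - 1.176)/430 = 0.02052 A
  P_R1 = I_R1² × R1 = (0.02052)² × 430 = 0.1811 W

Final answers:
1. V_6 = 1.057 V
2. I_R4 = 0.01629 A
3. P_R1 = 0.1811 W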